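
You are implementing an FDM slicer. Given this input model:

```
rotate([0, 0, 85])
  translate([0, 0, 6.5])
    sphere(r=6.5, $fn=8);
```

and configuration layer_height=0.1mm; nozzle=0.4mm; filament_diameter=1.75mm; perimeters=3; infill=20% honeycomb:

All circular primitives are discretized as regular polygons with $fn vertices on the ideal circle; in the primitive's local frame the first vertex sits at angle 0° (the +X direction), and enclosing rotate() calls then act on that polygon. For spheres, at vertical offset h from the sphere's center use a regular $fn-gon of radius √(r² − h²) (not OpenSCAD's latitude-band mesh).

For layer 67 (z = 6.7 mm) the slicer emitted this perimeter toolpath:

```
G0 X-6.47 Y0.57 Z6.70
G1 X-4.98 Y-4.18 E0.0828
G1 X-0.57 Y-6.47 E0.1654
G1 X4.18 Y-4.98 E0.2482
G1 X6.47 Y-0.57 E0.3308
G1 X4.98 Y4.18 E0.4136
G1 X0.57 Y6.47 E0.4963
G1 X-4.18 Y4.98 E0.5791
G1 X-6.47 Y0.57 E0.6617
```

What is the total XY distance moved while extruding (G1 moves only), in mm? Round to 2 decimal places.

Sum the Euclidean lengths of each G1 segment: total = 39.79 mm.

39.79 mm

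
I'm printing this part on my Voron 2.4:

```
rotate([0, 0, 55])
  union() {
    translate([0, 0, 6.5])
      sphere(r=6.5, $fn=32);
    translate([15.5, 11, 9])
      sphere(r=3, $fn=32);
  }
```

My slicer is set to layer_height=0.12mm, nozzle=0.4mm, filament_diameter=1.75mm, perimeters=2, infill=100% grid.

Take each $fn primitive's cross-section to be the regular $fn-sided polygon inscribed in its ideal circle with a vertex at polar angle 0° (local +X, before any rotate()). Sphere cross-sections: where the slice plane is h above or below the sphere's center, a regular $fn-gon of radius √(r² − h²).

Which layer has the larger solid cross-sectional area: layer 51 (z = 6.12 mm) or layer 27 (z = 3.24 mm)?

layer 51 (z = 6.12 mm)

Layer 51 (z = 6.12): the r=6.5 sphere slices to a regular 32-gon of circumradius 6.489 (√(r²−h²) with h=0.38 from center) (area = (32/2)·6.489²·sin(360°/32) = 131.43 mm²); the r=3 sphere at (15.5, 11) contributes a regular 32-gon of circumradius √(3²−2.88²) = 0.840 (area = (32/2)·0.840²·sin(360°/32) = 2.20 mm²); Taking the union: the 2 present regions are separate (no shared area or edge), so areas and boundary lengths simply add and each stays a separate island — area = 133.63 mm²; (whole slice rotated 55° about Z — lengths, areas and connectivity unchanged). So its area = 133.63 mm². Layer 27 (z = 3.24): the sphere: section is a regular 32-gon, circumradius = √(r²−h²) = √(6.5²−3.26²) = 5.623 (area = (32/2)·5.623²·sin(360°/32) = 98.71 mm²); the sphere at (15.5, 11) is absent (|z−center|=5.760 > r=3); Combining (union): only the r=6.5 sphere is present, so the union is just that shape — area = 98.71 mm²; (whole slice rotated 55° about Z — lengths, areas and connectivity unchanged). So its area = 98.71 mm². Layer 51 is larger (133.63 vs 98.71 mm²).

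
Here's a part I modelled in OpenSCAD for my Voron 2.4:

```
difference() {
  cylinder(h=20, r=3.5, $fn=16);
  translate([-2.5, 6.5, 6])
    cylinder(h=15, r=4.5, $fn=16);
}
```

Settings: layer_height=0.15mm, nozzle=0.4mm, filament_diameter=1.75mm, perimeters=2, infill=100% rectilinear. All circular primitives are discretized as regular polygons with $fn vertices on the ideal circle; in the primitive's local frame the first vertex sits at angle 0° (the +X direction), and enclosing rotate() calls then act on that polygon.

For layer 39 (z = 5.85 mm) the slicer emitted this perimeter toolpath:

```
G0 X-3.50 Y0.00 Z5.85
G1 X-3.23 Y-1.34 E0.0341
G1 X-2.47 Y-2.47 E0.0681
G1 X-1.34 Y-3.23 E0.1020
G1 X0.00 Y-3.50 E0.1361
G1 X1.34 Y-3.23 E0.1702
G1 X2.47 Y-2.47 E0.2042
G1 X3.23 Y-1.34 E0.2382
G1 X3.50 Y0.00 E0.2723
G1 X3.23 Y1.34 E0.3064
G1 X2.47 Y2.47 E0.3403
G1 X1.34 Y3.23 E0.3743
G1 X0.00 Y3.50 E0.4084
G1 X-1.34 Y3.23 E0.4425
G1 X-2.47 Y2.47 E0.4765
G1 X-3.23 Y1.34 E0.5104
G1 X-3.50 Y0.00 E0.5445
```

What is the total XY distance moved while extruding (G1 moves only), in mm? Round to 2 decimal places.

Sum the Euclidean lengths of each G1 segment: total = 21.83 mm.

21.83 mm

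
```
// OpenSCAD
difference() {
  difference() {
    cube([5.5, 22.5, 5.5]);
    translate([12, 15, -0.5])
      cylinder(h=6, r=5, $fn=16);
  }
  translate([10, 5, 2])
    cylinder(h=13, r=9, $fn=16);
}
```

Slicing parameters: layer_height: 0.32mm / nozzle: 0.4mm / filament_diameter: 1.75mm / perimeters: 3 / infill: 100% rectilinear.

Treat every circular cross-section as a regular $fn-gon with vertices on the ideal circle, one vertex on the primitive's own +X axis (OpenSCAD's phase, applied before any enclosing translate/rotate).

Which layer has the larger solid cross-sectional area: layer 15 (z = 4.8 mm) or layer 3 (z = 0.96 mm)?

layer 3 (z = 0.96 mm)

Layer 15 (z = 4.8): the cube (footprint 5.5×22.5) is included at this height (area 123.75 mm²); the r=5 cylinder at (12, 15) contributes a regular 16-gon of circumradius 5 (area = (16/2)·5.000²·sin(360°/16) = 76.54 mm²); Taking the first minus the rest: starting from the 5.5×22.5 cube (123.75 mm²), the r=5 cylinder at (12, 15) misses the remaining region (no effect) — area = 123.75 mm²; the r=9 cylinder at (10, 5) contributes a regular 16-gon of circumradius 9 (area = (16/2)·9.000²·sin(360°/16) = 247.98 mm²); After the difference (first − rest): starting from that combined region (123.75 mm²), the r=9 cylinder at (10, 5) partially overlaps it — only the 43.22 mm² overlap (of its 247.98 mm²) is removed, clipping the outline — area = 80.53 mm². So its area = 80.53 mm². Layer 3 (z = 0.96): the cube is present — its section is the full 5.5×22.5 rectangle (area 123.75 mm²); the r=5 cylinder at (12, 15) contributes a regular 16-gon of circumradius 5 (area = (16/2)·5.000²·sin(360°/16) = 76.54 mm²); After the difference (first − rest): starting from the 5.5×22.5 cube (123.75 mm²), the r=5 cylinder at (12, 15) misses the remaining region (no effect) — area = 123.75 mm²; the cylinder at (10, 5) is not intersected at this z (z outside [2, 15]); Subtracting the remaining from the first: none of the subtracted shapes is present at this height, so that combined region is unchanged — area = 123.75 mm². So its area = 123.75 mm². Layer 3 is larger (123.75 vs 80.53 mm²).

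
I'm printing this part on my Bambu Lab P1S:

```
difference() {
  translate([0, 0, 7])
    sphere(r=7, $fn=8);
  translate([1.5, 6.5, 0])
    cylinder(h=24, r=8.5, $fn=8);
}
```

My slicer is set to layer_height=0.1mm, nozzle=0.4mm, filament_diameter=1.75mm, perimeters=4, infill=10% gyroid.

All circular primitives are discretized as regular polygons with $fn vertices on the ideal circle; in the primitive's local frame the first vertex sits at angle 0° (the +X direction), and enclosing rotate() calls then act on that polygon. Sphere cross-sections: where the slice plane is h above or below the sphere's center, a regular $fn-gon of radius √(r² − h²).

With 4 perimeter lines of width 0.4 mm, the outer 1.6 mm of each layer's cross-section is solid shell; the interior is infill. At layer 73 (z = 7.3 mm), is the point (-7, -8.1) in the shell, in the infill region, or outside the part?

At z = 7.3 mm: the r=7 sphere contributes a regular 8-gon of circumradius √(7²−0.3²) = 6.994; the cylinder at (1.5, 6.5): section is a regular 8-gon, circumradius r=8.5; Subtracting the remaining from the first: starting from the r=7 sphere, the r=8.5 cylinder at (1.5, 6.5) partially overlaps it — only the 74.15 mm² overlap (of its 204.35 mm²) is removed, clipping the outline — 1 connected region. Overall, the cross-section is a single solid region. The nearest boundary edge runs (-0.00, -6.99)→(-4.95, -4.95); distance from the point to it = 3.76 mm. The point is not inside any of the regions above, so it lies outside the cross-section (3.76 mm from the nearest boundary).

outside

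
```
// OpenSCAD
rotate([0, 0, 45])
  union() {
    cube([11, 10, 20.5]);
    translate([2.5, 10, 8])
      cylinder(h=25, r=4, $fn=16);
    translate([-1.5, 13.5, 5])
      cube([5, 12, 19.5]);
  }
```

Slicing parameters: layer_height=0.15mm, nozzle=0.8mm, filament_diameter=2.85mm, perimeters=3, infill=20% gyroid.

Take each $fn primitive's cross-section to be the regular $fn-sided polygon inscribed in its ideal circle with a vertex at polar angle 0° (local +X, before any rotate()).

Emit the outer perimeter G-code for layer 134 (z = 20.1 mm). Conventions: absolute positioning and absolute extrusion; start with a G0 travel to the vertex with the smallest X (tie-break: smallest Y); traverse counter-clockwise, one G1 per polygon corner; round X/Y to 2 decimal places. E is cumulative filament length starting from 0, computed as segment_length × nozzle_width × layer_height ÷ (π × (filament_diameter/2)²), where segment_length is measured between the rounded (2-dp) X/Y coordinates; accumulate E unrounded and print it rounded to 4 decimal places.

G0 X-19.09 Y16.97 Z20.10
G1 X-10.61 Y8.49 E0.2256
G1 X-9.07 Y10.02 E0.2664
G1 X-9.30 Y8.84 E0.2890
G1 X-9.00 Y7.31 E0.3184
G1 X-8.13 Y6.01 E0.3478
G1 X-6.83 Y5.14 E0.3772
G1 X-5.30 Y4.84 E0.4065
G1 X-4.92 Y4.92 E0.4138
G1 X0.00 Y0.00 E0.5447
G1 X7.78 Y7.78 E0.7517
G1 X0.71 Y14.85 E0.9398
G1 X-2.47 Y11.67 E1.0244
G1 X-3.77 Y12.53 E1.0537
G1 X-5.30 Y12.84 E1.0830
G1 X-6.83 Y12.53 E1.1124
G1 X-7.28 Y12.23 E1.1226
G1 X-15.56 Y20.51 E1.3429
G1 X-19.09 Y16.97 E1.4369

At z = 20.1 mm: the 11×10 cube contributes its full rectangle; the r=4 cylinder at (2.5, 10) contributes a regular 16-gon of circumradius 4; the 5×12 cube at (-1.5, 13.5) contributes its full rectangle; Taking the union: the regions partially overlap (shared area 22.37 mm²), so overlapping operands fuse into one piece — 1 connected region; (rotated 45° about Z; rotation is an isometry so areas/perimeters/island counts are preserved). The outline is a single polygon with 18 vertices. Extrusion per mm of travel: 0.8 × 0.15 / (π × 1.425²) = 0.018811. Accumulating E over each segment gives final E = 1.4369.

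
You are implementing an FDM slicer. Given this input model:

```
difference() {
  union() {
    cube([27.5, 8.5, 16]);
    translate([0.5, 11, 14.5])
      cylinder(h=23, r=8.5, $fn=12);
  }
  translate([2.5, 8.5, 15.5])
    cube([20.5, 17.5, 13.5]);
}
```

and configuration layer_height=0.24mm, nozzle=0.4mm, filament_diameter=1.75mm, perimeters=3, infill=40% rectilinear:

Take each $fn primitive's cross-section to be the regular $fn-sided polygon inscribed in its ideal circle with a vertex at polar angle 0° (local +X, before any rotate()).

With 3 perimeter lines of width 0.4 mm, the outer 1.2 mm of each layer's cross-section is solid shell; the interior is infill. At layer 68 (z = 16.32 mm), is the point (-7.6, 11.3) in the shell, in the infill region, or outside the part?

At z = 16.32 mm: the cube does not reach this height (z outside [0, 16]); the r=8.5 cylinder at (0.5, 11) gives a regular 12-gon of circumradius 8.5 (constant along its height); Merging all regions: only the r=8.5 cylinder at (0.5, 11) is present, so the union is just that shape — 1 connected region; the cube at (2.5, 8.5) is present — its section is the full 20.5×17.5 rectangle; After the difference (first − rest): starting from the result so far, the 20.5×17.5 cube at (2.5, 8.5) partially overlaps it — only the 53.14 mm² overlap (of its 358.75 mm²) is removed, clipping the outline — 1 connected region. Overall, the cross-section is a single solid region. The nearest boundary edge runs (-8.00, 11.00)→(-6.86, 15.25); distance from the point to it = 0.31 mm. The point is inside the cross-section, 0.31 mm from the nearest boundary — within the 1.2 mm shell band (3 × 0.4).

shell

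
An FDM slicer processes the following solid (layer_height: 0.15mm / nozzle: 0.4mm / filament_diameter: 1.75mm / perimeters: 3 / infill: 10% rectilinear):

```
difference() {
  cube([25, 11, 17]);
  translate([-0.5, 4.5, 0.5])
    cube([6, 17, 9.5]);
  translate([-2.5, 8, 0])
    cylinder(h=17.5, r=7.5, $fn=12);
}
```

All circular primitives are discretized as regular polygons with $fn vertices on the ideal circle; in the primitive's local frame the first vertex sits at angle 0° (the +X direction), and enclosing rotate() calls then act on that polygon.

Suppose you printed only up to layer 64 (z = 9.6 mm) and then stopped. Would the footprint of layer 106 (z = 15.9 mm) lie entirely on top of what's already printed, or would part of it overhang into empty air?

part overhangs

Compare the two slices. At z = 9.6: the cube (footprint 25×11) is included at this height (area 275.00 mm²); the 6×17 cube at (-0.5, 4.5) contributes its full rectangle (area 102.00 mm²); the r=7.5 cylinder at (-2.5, 8) gives a regular 12-gon of circumradius 7.5 (constant along its height) (area = (12/2)·7.500²·sin(360°/12) = 168.75 mm²); Taking the first minus the rest: starting from the 25×11 cube (275.00 mm²), the 6×17 cube at (-0.5, 4.5) partially overlaps it — only the 35.75 mm² overlap (of its 102.00 mm²) is removed, clipping the outline; the r=7.5 cylinder at (-2.5, 8) partially overlaps it — only the 8.42 mm² overlap (of its 168.75 mm²) is removed, clipping the outline — area = 230.83 mm². At z = 15.9: the 25×11 cube contributes its full rectangle (area 275.00 mm²); the cube at (-0.5, 4.5) is not intersected at this z (z outside [0.5, 10]); the r=7.5 cylinder at (-2.5, 8) gives a regular 12-gon of circumradius 7.5 (constant along its height) (area = (12/2)·7.500²·sin(360°/12) = 168.75 mm²); Taking the first minus the rest: starting from the 25×11 cube (275.00 mm²), the r=7.5 cylinder at (-2.5, 8) partially overlaps it — only the 38.07 mm² overlap (of its 168.75 mm²) is removed, clipping the outline — area = 236.93 mm². Checking containment: at z = 15.9 the cross-section extends beyond the z = 9.6 cross-section by about 6.10 mm².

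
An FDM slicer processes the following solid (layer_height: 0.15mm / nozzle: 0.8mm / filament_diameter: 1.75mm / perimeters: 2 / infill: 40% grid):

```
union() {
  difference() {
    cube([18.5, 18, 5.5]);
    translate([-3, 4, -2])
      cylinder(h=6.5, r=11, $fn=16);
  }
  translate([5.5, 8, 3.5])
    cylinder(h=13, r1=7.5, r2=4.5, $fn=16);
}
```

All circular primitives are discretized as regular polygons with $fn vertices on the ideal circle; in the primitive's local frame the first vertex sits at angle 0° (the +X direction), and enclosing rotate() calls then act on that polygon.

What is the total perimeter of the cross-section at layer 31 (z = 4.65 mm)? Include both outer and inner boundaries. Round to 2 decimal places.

At z = 4.65 mm: the 18.5×18 cube contributes its full rectangle (perimeter 73.00 mm); the cylinder at (-3, 4) is not intersected at this z (z outside [-2, 4.5]); After the difference (first − rest): none of the subtracted shapes is present at this height, so the 18.5×18 cube is unchanged — boundary = 73.00 mm; the cone at (5.5, 8): at t=0.088 of its height the radius interpolates to r₁+(r₂−r₁)t = 7.235, giving a regular 16-gon of that circumradius (perimeter = 2·16·7.235·sin(180°/16) = 45.16 mm); Taking the union: the regions partially overlap (shared area 150.06 mm²), so the edge portions inside another operand are dropped and the merged outline is re-measured after clipping — boundary = 73.83 mm. Overall, the cross-section is a single solid region. Total boundary length (outer) = 73.83 mm.

73.83 mm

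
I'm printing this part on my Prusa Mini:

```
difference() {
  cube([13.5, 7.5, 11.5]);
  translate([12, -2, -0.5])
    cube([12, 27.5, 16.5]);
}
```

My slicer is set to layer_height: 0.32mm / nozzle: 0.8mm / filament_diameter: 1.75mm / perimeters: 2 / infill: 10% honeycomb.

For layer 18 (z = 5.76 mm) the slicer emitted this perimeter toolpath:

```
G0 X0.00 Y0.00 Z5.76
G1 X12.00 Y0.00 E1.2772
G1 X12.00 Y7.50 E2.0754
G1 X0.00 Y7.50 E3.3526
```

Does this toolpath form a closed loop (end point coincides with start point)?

no

Start point (G0): (0.00, 0.00). End point (last G1): the path does not return to the start — open.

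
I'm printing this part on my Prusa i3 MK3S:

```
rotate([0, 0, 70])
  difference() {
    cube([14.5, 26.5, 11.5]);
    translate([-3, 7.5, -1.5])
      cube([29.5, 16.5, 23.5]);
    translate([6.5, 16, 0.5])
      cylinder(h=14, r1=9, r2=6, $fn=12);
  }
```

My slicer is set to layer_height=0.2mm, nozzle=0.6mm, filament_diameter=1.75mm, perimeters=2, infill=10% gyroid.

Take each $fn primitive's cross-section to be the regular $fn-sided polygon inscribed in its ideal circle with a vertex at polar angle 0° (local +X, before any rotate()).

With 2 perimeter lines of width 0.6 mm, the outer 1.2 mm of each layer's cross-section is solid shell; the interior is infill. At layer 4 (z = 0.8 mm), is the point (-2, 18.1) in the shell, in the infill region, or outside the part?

outside

At z = 0.8 mm: the cube is present — its section is the full 14.5×26.5 rectangle; the cube at (-3, 7.5) is present — its section is the full 29.5×16.5 rectangle; the cone at (6.5, 16) (r1=9→r2=6) has section circumradius 8.936 here — a regular 12-gon; After the difference (first − rest): starting from the 14.5×26.5 cube, the 29.5×16.5 cube at (-3, 7.5) partially overlaps it — only the 239.25 mm² overlap (of its 486.75 mm²) is removed, clipping the outline; the cone at (6.5, 16) partially overlaps it — only the 3.98 mm² overlap (of its 239.54 mm²) is removed, clipping the outline — 2 connected regions; (whole slice rotated 70° about Z — lengths, areas and connectivity unchanged). Overall, the cross-section has 2 separate islands. Undo the 70° rotation: the query point maps to (16.324, 8.070) in the un-rotated model frame. The nearest boundary edge runs (8.13, 7.50)→(14.50, 7.50); distance from the point to it = 1.91 mm. The point is not inside any of the regions above, so it lies outside the cross-section (1.91 mm from the nearest boundary).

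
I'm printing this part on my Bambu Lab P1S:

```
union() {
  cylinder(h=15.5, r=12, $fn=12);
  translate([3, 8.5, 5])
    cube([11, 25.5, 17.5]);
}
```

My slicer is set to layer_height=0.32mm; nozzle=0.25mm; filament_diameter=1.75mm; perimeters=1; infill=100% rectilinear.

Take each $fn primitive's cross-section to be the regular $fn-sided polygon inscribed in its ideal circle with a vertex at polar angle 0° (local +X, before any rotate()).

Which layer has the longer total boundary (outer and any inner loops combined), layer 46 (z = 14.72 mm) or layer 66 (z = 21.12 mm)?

Layer 46 (z = 14.72): the r=12 cylinder contributes a regular 12-gon of circumradius 12 (perimeter = 2·12·12.000·sin(180°/12) = 74.54 mm); the cube at (3, 8.5) (footprint 11×25.5) is included at this height (perimeter 73.00 mm); Taking the union: the regions partially overlap (shared area 8.67 mm²), so the edge portions inside another operand are dropped and the merged outline is re-measured after clipping — boundary = 134.17 mm. So its perimeter = 134.17 mm. Layer 66 (z = 21.12): the cylinder is not intersected at this z (z outside [0, 15.5]); the cube at (3, 8.5) is present — its section is the full 11×25.5 rectangle (perimeter 73.00 mm); Taking the union: only the 11×25.5 cube at (3, 8.5) is present, so the union is just that shape — boundary = 73.00 mm. So its perimeter = 73.00 mm. Layer 46 is larger (134.17 vs 73.00 mm).

layer 46 (z = 14.72 mm)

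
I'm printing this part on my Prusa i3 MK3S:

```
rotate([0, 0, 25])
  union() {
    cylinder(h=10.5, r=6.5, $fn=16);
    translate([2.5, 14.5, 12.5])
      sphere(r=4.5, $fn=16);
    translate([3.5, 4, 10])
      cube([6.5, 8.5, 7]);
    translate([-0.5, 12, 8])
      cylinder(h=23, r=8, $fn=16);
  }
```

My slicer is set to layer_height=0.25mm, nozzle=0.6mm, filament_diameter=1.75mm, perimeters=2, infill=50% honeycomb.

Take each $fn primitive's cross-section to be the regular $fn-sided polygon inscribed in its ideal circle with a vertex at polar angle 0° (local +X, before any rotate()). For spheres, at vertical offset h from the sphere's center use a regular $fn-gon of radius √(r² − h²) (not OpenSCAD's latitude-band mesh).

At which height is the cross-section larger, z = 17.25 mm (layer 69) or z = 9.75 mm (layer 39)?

Layer 69 (z = 17.25): the cylinder is absent (z outside [0, 10.5]); the sphere at (2.5, 14.5) does not reach this height (|z−center|=4.750 > r=4.5); the cube at (3.5, 4) is absent (z outside [10, 17]); the r=8 cylinder at (-0.5, 12) gives a regular 16-gon of circumradius 8 (constant along its height) (area = (16/2)·8.000²·sin(360°/16) = 195.93 mm²); Combining (union): only the r=8 cylinder at (-0.5, 12) is present, so the union is just that shape — area = 195.93 mm²; (rotated 25° about Z; rotation is an isometry so areas/perimeters/island counts are preserved). So its area = 195.93 mm². Layer 39 (z = 9.75): the r=6.5 cylinder gives a regular 16-gon of circumradius 6.5 (constant along its height) (area = (16/2)·6.500²·sin(360°/16) = 129.35 mm²); the r=4.5 sphere at (2.5, 14.5) slices to a regular 16-gon of circumradius 3.562 (√(r²−h²) with h=2.75 from center) (area = (16/2)·3.562²·sin(360°/16) = 38.84 mm²); the cube at (3.5, 4) does not reach this height (z outside [10, 17]); the cylinder at (-0.5, 12): section is a regular 16-gon, circumradius r=8 (area = (16/2)·8.000²·sin(360°/16) = 195.93 mm²); Taking the union: the regions partially overlap — summed areas 364.12 mm² minus the doubly-counted overlap 50.95 mm² gives 313.17 mm² — area = 313.17 mm²; (rotated 25° about Z; rotation is an isometry so areas/perimeters/island counts are preserved). So its area = 313.17 mm². Layer 39 is larger (313.17 vs 195.93 mm²).

layer 39 (z = 9.75 mm)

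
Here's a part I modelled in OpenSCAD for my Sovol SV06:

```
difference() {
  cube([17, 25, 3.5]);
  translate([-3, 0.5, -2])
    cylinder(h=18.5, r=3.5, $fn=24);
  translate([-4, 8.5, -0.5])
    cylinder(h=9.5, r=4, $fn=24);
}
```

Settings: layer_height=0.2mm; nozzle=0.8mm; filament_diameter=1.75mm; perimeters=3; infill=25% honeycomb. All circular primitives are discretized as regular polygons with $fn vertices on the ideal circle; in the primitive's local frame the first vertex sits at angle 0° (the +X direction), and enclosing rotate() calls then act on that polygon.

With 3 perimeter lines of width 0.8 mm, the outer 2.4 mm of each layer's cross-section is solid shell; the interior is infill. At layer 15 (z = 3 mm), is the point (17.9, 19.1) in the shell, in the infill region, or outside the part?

At z = 3 mm: the cube is present — its section is the full 17×25 rectangle; the r=3.5 cylinder at (-3, 0.5) gives a regular 24-gon of circumradius 3.5 (constant along its height); the r=4 cylinder at (-4, 8.5) contributes a regular 24-gon of circumradius 4; Subtracting the remaining from the first: starting from the 17×25 cube, the r=3.5 cylinder at (-3, 0.5) partially overlaps it — only the 0.81 mm² overlap (of its 38.05 mm²) is removed, clipping the outline; the r=4 cylinder at (-4, 8.5) misses the remaining region (no effect) — 1 connected region. Overall, the cross-section is a single solid region. The nearest boundary edge runs (17.00, 25.00)→(17.00, 0.00); distance from the point to it = 0.90 mm. The point is not inside any of the regions above, so it lies outside the cross-section (0.90 mm from the nearest boundary).

outside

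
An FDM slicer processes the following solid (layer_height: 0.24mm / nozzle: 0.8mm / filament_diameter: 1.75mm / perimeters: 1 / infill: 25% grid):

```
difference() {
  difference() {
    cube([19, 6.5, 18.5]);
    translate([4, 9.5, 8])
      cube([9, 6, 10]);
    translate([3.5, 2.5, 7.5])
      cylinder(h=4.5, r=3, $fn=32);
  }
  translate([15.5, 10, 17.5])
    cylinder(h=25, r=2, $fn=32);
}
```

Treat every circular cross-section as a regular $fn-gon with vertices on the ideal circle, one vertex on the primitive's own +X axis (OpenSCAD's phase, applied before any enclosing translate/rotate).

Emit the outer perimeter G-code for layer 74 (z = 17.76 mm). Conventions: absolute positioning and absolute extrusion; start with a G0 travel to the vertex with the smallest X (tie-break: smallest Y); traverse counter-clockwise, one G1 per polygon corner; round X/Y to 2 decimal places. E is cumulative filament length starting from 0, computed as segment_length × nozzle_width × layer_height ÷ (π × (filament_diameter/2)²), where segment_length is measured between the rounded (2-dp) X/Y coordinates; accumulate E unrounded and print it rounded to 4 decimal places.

At z = 17.76 mm: the cube is present — its section is the full 19×6.5 rectangle; the cube at (4, 9.5) (footprint 9×6) is included at this height; the cylinder at (3.5, 2.5) does not reach this height (z outside [7.5, 12]); Subtracting the remaining from the first: starting from the 19×6.5 cube, the 9×6 cube at (4, 9.5) misses the remaining region (no effect) — 1 connected region; the r=2 cylinder at (15.5, 10) contributes a regular 32-gon of circumradius 2; Taking the first minus the rest: starting from the result so far, the r=2 cylinder at (15.5, 10) misses the remaining region (no effect) — 1 connected region. The outline is a single polygon with 4 vertices. Extrusion per mm of travel: 0.8 × 0.24 / (π × 0.875²) = 0.079824. Accumulating E over each segment gives final E = 4.0710.

G0 X0.00 Y0.00 Z17.76
G1 X19.00 Y0.00 E1.5167
G1 X19.00 Y6.50 E2.0355
G1 X0.00 Y6.50 E3.5522
G1 X0.00 Y0.00 E4.0710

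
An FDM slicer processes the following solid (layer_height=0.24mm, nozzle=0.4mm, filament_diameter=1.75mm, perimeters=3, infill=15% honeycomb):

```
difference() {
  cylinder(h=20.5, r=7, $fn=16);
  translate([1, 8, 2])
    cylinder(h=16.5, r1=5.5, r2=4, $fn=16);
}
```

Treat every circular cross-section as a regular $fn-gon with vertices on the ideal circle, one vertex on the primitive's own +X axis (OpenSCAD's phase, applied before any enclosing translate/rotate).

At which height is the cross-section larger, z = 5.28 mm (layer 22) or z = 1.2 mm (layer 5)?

Layer 22 (z = 5.28): the cylinder: section is a regular 16-gon, circumradius r=7 (area = (16/2)·7.000²·sin(360°/16) = 150.01 mm²); the cone at (1, 8) (r1=5.5→r2=4) has section circumradius 5.202 here — a regular 16-gon (area = (16/2)·5.202²·sin(360°/16) = 82.84 mm²); After the difference (first − rest): starting from the r=7 cylinder (150.01 mm²), the cone at (1, 8) partially overlaps it — only the 24.27 mm² overlap (of its 82.84 mm²) is removed, clipping the outline — area = 125.75 mm². So its area = 125.75 mm². Layer 5 (z = 1.2): the r=7 cylinder contributes a regular 16-gon of circumradius 7 (area = (16/2)·7.000²·sin(360°/16) = 150.01 mm²); the cone at (1, 8) is absent (z outside [2, 18.5]); Taking the first minus the rest: none of the subtracted shapes is present at this height, so the r=7 cylinder is unchanged — area = 150.01 mm². So its area = 150.01 mm². Layer 5 is larger (150.01 vs 125.75 mm²).

layer 5 (z = 1.2 mm)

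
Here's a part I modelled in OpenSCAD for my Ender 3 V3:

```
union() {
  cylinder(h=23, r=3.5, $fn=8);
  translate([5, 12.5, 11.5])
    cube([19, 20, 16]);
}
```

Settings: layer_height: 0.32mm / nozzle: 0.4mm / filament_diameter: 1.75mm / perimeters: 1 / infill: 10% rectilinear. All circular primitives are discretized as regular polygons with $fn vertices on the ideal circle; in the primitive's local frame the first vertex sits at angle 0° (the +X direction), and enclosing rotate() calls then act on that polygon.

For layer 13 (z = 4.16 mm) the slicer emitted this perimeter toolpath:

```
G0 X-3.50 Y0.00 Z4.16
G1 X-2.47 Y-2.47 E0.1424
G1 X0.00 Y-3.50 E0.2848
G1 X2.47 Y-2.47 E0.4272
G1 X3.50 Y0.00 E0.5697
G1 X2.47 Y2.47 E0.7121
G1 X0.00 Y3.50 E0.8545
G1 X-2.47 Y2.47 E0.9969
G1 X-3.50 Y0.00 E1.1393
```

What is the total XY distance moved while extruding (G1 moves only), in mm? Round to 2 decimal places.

Sum the Euclidean lengths of each G1 segment: total = 21.41 mm.

21.41 mm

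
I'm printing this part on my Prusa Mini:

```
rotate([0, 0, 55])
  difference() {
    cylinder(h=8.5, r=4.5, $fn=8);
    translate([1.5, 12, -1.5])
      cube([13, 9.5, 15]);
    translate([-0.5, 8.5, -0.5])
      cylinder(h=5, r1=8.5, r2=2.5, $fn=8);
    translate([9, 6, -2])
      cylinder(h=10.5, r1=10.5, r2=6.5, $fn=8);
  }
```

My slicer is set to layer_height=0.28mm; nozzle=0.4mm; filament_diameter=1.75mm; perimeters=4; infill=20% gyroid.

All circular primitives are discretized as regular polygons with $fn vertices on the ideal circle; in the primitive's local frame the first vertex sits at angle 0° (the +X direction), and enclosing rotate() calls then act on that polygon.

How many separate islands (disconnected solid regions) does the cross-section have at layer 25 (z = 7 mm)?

At z = 7 mm: the cylinder: section is a regular 8-gon, circumradius r=4.5; the 13×9.5 cube at (1.5, 12) contributes its full rectangle; the cone at (-0.5, 8.5) is absent (z outside [-0.5, 4.5]); the cone at (9, 6) contributes a regular 8-gon of circumradius 7.071 (interpolated between r1=10.5 and r2=6.5 at t=0.857); After the difference (first − rest): starting from the r=4.5 cylinder, the 13×9.5 cube at (1.5, 12) misses the remaining region (no effect); the cone at (9, 6) partially overlaps it — only the 0.19 mm² overlap (of its 141.44 mm²) is removed, clipping the outline — 1 connected region; (whole slice rotated 55° about Z — lengths, areas and connectivity unchanged). Overall, the cross-section is a single solid region. Island count = 1.

1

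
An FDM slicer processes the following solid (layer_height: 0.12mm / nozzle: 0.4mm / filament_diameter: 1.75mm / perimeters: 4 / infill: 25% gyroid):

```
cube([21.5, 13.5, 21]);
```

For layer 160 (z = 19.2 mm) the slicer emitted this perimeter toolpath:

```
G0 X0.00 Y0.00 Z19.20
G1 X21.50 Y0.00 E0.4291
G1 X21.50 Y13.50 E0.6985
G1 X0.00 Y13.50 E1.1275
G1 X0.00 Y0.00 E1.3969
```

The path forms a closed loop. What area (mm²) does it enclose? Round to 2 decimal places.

290.25 mm²

Apply the shoelace formula to the sequence of (X, Y) vertices; enclosed area = 290.25 mm².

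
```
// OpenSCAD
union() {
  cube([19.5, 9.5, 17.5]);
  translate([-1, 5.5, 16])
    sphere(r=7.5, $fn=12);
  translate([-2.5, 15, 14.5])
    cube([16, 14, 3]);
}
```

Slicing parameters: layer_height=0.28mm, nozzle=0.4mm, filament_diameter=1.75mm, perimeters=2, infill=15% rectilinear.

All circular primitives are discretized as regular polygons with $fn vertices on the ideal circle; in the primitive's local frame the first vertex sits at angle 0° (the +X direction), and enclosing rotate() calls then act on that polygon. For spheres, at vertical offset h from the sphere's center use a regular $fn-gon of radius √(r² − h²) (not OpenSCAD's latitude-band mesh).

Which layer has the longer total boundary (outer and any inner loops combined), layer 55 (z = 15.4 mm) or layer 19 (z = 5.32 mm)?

Layer 55 (z = 15.4): the cube (footprint 19.5×9.5) is included at this height (perimeter 58.00 mm); the r=7.5 sphere at (-1, 5.5) contributes a regular 12-gon of circumradius √(7.5²−0.6²) = 7.476 (perimeter = 2·12·7.476·sin(180°/12) = 46.44 mm); the cube at (-2.5, 15) (footprint 16×14) is included at this height (perimeter 60.00 mm); Combining (union): the regions partially overlap (shared area 54.16 mm²), so the edge portions inside another operand are dropped and the merged outline is re-measured after clipping — boundary = 135.41 mm. So its perimeter = 135.41 mm. Layer 19 (z = 5.32): the cube is present — its section is the full 19.5×9.5 rectangle (perimeter 58.00 mm); the sphere at (-1, 5.5) does not reach this height (|z−center|=10.680 > r=7.5); the cube at (-2.5, 15) is absent (z outside [14.5, 17.5]); Merging all regions: only the 19.5×9.5 cube is present, so the union is just that shape — boundary = 58.00 mm. So its perimeter = 58.00 mm. Layer 55 is larger (135.41 vs 58.00 mm).

layer 55 (z = 15.4 mm)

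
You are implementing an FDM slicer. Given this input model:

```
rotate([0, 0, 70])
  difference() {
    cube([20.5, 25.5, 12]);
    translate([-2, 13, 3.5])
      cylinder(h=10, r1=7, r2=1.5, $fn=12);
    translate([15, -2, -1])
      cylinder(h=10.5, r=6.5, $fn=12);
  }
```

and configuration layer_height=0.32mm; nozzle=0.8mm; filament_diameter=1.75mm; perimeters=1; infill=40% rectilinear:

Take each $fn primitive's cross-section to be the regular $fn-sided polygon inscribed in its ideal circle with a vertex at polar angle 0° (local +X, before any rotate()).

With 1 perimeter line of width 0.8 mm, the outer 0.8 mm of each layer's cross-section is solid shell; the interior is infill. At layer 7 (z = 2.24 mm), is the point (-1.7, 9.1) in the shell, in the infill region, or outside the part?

infill

At z = 2.24 mm: the cube is present — its section is the full 20.5×25.5 rectangle; the cone at (-2, 13) is absent (z outside [3.5, 13.5]); the r=6.5 cylinder at (15, -2) gives a regular 12-gon of circumradius 6.5 (constant along its height); Subtracting the remaining from the first: starting from the 20.5×25.5 cube, the r=6.5 cylinder at (15, -2) partially overlaps it — only the 38.07 mm² overlap (of its 126.75 mm²) is removed, clipping the outline — 1 connected region; (rotated 70° about Z; rotation is an isometry so areas/perimeters/island counts are preserved). Overall, the cross-section is a single solid region. Undo the 70° rotation: the query point maps to (7.970, 4.710) in the un-rotated model frame. The nearest boundary edge runs (11.75, 3.63)→(9.37, 1.25); distance from the point to it = 3.44 mm. The point is inside the cross-section and 3.44 mm from the nearest boundary — more than the 0.8 mm shell width (1 × 0.8), so it's in the infill interior.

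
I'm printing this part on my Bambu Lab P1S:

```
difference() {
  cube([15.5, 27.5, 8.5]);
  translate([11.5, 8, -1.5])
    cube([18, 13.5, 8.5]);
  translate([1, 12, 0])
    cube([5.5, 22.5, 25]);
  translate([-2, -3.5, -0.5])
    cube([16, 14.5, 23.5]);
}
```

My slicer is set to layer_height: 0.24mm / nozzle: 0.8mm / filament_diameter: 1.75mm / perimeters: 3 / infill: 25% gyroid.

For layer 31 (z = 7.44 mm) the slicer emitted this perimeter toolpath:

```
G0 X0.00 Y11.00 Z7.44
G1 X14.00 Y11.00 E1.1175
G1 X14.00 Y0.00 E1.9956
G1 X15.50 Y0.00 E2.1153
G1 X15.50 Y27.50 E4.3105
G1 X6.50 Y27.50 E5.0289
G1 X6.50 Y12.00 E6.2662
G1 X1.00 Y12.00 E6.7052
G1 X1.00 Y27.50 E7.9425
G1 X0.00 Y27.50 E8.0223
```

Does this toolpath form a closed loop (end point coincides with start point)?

no

Start point (G0): (0.00, 11.00). End point (last G1): the path does not return to the start — open.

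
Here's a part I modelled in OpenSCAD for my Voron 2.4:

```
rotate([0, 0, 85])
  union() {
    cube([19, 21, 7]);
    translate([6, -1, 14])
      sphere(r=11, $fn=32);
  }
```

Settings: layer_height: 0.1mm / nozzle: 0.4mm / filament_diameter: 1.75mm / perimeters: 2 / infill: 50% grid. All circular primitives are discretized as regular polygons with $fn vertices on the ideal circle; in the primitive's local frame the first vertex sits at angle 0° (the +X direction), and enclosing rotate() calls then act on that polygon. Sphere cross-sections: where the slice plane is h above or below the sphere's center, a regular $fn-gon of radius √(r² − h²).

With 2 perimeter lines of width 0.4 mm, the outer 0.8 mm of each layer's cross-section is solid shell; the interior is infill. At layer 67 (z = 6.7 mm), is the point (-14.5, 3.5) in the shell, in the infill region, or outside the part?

infill

At z = 6.7 mm: the cube is present — its section is the full 19×21 rectangle; the r=11 sphere at (6, -1) slices to a regular 32-gon of circumradius 8.229 (√(r²−h²) with h=7.3 from center); Taking the union: the regions partially overlap (shared area 83.04 mm²), so overlapping operands fuse into one piece — 1 connected region; (rotated 85° about Z; rotation is an isometry so areas/perimeters/island counts are preserved). Overall, the cross-section is a single solid region. Undo the 85° rotation: the query point maps to (2.223, 14.750) in the un-rotated model frame. The nearest boundary edge runs (0.00, 4.60)→(0.00, 21.00); distance from the point to it = 2.22 mm. The point is inside the cross-section and 2.22 mm from the nearest boundary — more than the 0.8 mm shell width (2 × 0.4), so it's in the infill interior.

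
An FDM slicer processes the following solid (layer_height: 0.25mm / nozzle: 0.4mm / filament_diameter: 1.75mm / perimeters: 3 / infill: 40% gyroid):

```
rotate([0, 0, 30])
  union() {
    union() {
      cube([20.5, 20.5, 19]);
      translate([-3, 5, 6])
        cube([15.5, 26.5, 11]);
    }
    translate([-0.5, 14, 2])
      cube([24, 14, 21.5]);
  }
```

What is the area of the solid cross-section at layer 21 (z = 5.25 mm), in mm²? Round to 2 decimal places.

At z = 5.25 mm: the cube is present — its section is the full 20.5×20.5 rectangle (area 420.25 mm²); the cube at (-3, 5) does not reach this height (z outside [6, 17]); Taking the union: only the 20.5×20.5 cube is present, so the union is just that shape — area = 420.25 mm²; the cube at (-0.5, 14) is present — its section is the full 24×14 rectangle (area 336.00 mm²); Taking the union: the regions partially overlap — summed areas 756.25 mm² minus the doubly-counted overlap 133.25 mm² gives 623.00 mm² — area = 623.00 mm²; (whole slice rotated 30° about Z — lengths, areas and connectivity unchanged). Overall, the cross-section is a single solid region. Net area = 623.00 mm².

623.00 mm²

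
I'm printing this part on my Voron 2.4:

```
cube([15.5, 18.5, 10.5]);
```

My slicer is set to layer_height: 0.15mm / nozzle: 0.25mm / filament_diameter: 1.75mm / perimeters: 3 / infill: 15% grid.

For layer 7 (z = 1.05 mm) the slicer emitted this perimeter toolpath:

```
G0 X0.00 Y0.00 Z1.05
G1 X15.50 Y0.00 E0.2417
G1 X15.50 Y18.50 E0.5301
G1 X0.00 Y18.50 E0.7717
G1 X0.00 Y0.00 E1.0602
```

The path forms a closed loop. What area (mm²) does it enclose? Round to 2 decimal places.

286.75 mm²

Apply the shoelace formula to the sequence of (X, Y) vertices; enclosed area = 286.75 mm².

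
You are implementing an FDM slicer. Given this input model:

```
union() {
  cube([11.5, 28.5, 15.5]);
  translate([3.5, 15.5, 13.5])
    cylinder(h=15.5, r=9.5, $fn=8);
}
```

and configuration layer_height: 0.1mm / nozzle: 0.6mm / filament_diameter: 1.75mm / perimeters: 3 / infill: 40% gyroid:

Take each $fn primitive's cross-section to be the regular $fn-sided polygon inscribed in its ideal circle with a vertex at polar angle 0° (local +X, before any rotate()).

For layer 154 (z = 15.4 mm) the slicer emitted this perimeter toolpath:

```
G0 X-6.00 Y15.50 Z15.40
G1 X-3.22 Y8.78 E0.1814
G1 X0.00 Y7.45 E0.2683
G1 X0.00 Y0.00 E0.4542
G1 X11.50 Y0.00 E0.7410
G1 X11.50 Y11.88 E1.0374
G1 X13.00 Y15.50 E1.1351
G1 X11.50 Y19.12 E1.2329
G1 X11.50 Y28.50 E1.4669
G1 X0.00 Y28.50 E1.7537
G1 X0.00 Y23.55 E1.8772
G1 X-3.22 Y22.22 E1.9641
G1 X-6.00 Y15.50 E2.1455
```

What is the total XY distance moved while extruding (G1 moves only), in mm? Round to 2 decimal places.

86.01 mm

Sum the Euclidean lengths of each G1 segment: total = 86.01 mm.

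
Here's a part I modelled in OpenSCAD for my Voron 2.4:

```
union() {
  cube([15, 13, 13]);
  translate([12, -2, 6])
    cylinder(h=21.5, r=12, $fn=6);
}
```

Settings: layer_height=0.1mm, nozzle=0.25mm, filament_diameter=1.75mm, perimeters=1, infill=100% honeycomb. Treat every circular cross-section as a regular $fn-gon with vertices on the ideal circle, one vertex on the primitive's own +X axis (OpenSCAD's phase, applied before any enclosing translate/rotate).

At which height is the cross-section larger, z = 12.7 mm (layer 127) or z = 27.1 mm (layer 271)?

Layer 127 (z = 12.7): the cube is present — its section is the full 15×13 rectangle (area 195.00 mm²); the r=12 cylinder at (12, -2) gives a regular 6-gon of circumradius 12 (constant along its height) (area = (6/2)·12.000²·sin(360°/6) = 374.12 mm²); Taking the union: the regions partially overlap — summed areas 569.12 mm² minus the doubly-counted overlap 95.86 mm² gives 473.26 mm² — area = 473.26 mm². So its area = 473.26 mm². Layer 271 (z = 27.1): the cube does not reach this height (z outside [0, 13]); the cylinder at (12, -2): section is a regular 6-gon, circumradius r=12 (area = (6/2)·12.000²·sin(360°/6) = 374.12 mm²); Merging all regions: only the r=12 cylinder at (12, -2) is present, so the union is just that shape — area = 374.12 mm². So its area = 374.12 mm². Layer 127 is larger (473.26 vs 374.12 mm²).

layer 127 (z = 12.7 mm)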